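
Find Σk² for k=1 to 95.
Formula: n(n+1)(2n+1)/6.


n = 95
n(n+1)(2n+1)/6 = 95×96×191/6
= 1741920/6 = 290320

Σk² = 290320


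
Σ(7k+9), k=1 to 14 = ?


Σ(7k+9) = 7·Σk + 9·n
= 7·105 + 9·14
= 735 + 126 = 861

Σ = 861


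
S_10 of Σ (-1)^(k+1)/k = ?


S = 1 - 1/2 + 1/3 - 1/4 + 1/5 - 1/6 + 1/7 - 1/8 ± ...
= 0.6456
(Full series converges to +ln(2) ≈ +0.6931)

S_10 = 0.6456


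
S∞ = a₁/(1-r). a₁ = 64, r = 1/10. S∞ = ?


S∞ = a₁/(1-r) = 64/(1 - 1/10)
= 64/(9/10)
= 640/9

S∞ = 640/9


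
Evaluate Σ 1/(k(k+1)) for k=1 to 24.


1/(k(k+1)) = 1/k - 1/(k+1) (partial fractions)
Telescoping: Σ = 1 - 1/25 = 24/25

Sum = 24/25


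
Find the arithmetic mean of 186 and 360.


AM = (186 + 360)/2 = 546/2 = 273

AM = 273


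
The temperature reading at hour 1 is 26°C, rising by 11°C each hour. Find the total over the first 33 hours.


aₙ = 26 + (33-1)×11 = 378
Sₙ = n(a₁+aₙ)/2 = 33×(26+378)/2
= 33×404/2 = 6666

S_33 = 6666


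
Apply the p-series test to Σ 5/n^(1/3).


p-series test: Σ c/n^p converges if p > 1, diverges if p ≤ 1 (constant c > 0 doesn't affect convergence).
p = 1/3
1/3 ≤ 1 → DIVERGES

Diverges (p = 1/3 ≤ 1)


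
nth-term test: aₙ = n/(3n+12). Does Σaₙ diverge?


lim(n→∞) n/(3n+12) = 1/3 = 1/3  (divide numerator and denominator by n)
lim aₙ = 1/3 ≠ 0 → series DIVERGES

Diverges (lim aₙ = 1/3 ≠ 0)


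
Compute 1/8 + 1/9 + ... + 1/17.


Σₖ₌8^17 1/k = 1/8 + 1/9 + 1/10 + 1/11 + 1/12 + 1/13 + 1/14 + 1/15 + 1/16 + 1/17
= 2074783/2450448
≈ 0.8467

Sum = 2074783/2450448 ≈ 0.8467


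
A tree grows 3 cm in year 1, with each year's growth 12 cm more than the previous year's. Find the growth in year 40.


aₙ = a₁ + (n-1)d
= 3 + (40-1)×12
= 3 + 468
= 471

a_40 = 471


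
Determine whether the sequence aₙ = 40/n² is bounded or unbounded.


a₁ = 40, a₂ = 40/4, a₃ = 40/9, ...
0 < aₙ ≤ 40 for all n ≥ 1
The sequence IS bounded

Bounded (0 < aₙ ≤ 40)


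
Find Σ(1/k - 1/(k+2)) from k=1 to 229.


Telescoping with gap 2: two head and two tail terms survive.
= (1 + 1/2) - (1/230 + 1/231)
= 3/2 - 1/230 - 1/231 = 39617/26565

Sum = 39617/26565


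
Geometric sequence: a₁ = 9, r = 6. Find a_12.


aₙ = a₁·r^(n-1)
= 9×6^11
= 9×362797056
= 3265173504

a_12 = 3265173504


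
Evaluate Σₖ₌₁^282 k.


n(n+1)/2 = 282×283/2 = 79806/2 = 39903

Σk = 39903


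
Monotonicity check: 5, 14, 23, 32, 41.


Differences: 9, 9, 9, 9
All differences > 0 → strictly INCREASING

Monotonically increasing


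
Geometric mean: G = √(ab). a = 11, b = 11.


GM = √(11×11) = √121 = 11

GM = 11


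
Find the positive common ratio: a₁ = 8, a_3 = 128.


r^(n-1) = aₙ/a₁
r^2 = 128/8 = 16
r = 16^(1/2)
= ±4; taking r > 0 gives r = 4

r = 4


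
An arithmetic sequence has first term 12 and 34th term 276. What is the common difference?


d = (aₙ - a₁)/(n-1)
= (276 - 12)/(34-1)
= 264/33 = 8

d = 8


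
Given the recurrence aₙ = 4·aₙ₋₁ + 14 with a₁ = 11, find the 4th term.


Computing step by step:
a_1 = 11
a_2 = 58
a_3 = 246
a_4 = 998


a_4 = 998


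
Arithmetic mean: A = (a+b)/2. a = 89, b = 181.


AM = (89 + 181)/2 = 270/2 = 135

AM = 135


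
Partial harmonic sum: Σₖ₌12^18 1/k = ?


Σₖ₌12^18 1/k = 1/12 + 1/13 + 1/14 + 1/15 + 1/16 + 1/17 + 1/18
= 529331/1113840
≈ 0.4752

Sum = 529331/1113840 ≈ 0.4752


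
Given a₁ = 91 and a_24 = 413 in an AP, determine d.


d = (aₙ - a₁)/(n-1)
= (413 - 91)/(24-1)
= 322/23 = 14

d = 14


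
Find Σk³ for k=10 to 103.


Σₖ₌10^103 k³ = [103·104/2]² − [9·10/2]²
= 28686736 − 2025 = 28684711

Σk³ = 28684711


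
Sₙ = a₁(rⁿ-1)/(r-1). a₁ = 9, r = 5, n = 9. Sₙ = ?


Sₙ = 9×(5^9 - 1)/(5 - 1)
= 9×(1953125 - 1)/4
= 9×1953124/4
= 4394529

S_9 = 4394529


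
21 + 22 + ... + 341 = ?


Σₖ₌21^341 k = Σₖ₌₁^341 k − Σₖ₌₁^20 k
= 341·342/2 − 20·21/2
= 58311 − 210 = 58101

Σk = 58101


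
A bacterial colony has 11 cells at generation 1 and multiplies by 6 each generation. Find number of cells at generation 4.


aₙ = a₁·r^(n-1)
= 11×6^3
= 11×216
= 2376

a_4 = 2376


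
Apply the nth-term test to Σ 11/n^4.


lim(n→∞) 11/n^4 = 0
lim aₙ = 0 → nth-term test is INCONCLUSIVE
(Need other tests; this is actually a convergent p-series with p=4 > 1)

Inconclusive (lim aₙ = 0; need another test)


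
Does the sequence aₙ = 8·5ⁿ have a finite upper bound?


aₙ = 8·5ⁿ → as n→∞, aₙ→∞ (since base 5 > 1)
No finite upper bound exists
The sequence is UNBOUNDED

Unbounded (aₙ → ∞ as n → ∞)


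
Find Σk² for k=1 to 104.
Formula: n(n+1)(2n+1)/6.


n = 104
n(n+1)(2n+1)/6 = 104×105×209/6
= 2282280/6 = 380380

Σk² = 380380


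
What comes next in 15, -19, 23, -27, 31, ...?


Pattern: alternating sign, magnitude arithmetic (d=4)
Terms: 15, -19, 23, -27, 31
Next term = -35

Next term = -35


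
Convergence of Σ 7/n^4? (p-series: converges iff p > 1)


p-series test: Σ c/n^p converges if p > 1, diverges if p ≤ 1 (constant c > 0 doesn't affect convergence).
p = 4
4 > 1 → CONVERGES

Converges (p = 4 > 1)


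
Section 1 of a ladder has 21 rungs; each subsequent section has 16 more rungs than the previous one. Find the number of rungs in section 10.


aₙ = a₁ + (n-1)d
= 21 + (10-1)×16
= 21 + 144
= 165

a_10 = 165


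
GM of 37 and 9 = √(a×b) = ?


GM = √(37×9) = √333 = 18.2483

GM = 18.2483


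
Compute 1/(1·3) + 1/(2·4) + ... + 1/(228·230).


1/(k(k+2)) = (1/2)·(1/k - 1/(k+2)) (partial fractions)
Telescoping: Σ = (1/2)·(1 + 1/2 - 1/229 - 1/230) = 39273/52670

Sum = 39273/52670


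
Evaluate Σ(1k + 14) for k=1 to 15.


Σ(1k+14) = 1·Σk + 14·n
= 1·120 + 14·15
= 120 + 210 = 330

Σ = 330


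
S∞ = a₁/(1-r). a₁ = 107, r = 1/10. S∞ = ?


S∞ = a₁/(1-r) = 107/(1 - 1/10)
= 107/(9/10)
= 1070/9

S∞ = 1070/9


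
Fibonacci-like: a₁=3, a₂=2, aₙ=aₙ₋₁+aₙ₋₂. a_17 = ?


Computing iteratively: 3, 2, 5, 7, 12, 19, 31, 50, 81, 131, 212, 343, ...
a_17 = 3804

a_17 = 3804


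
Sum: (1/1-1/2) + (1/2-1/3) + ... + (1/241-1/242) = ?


Telescoping: adjacent terms cancel.
= 1/1 - 1/242
= 1 - 1/242 = 241/242

Sum = 241/242


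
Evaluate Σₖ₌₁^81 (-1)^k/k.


S = -1 + 1/2 - 1/3 + 1/4 - 1/5 + 1/6 - 1/7 + 1/8 ± ...
= -0.6993
(Full series converges to -ln(2) ≈ -0.6931)

S_81 = -0.6993


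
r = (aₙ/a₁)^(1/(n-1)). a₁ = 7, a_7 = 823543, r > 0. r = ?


r^(n-1) = aₙ/a₁
r^6 = 823543/7 = 117649
r = 117649^(1/6)
= ±7; taking r > 0 gives r = 7

r = 7


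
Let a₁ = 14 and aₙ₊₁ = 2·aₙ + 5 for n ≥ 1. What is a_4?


Computing step by step:
a_1 = 14
a_2 = 33
a_3 = 71
a_4 = 147


a_4 = 147


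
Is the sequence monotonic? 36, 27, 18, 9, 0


Differences: -9, -9, -9, -9
All differences < 0 → strictly DECREASING

Monotonically decreasing


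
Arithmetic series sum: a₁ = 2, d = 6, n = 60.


aₙ = 2 + (60-1)×6 = 356
Sₙ = n(a₁+aₙ)/2 = 60×(2+356)/2
= 60×358/2 = 10740

S_60 = 10740


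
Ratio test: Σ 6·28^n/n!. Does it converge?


aₙ = 6·28^n/n!
a_{n+1}/aₙ = 28^(n+1)/(n+1)! × n!/28^n  (constant 6 cancels)
= 28/(n+1)
L = lim(n→∞) 28/(n+1) = 0
L < 1 → series CONVERGES

Converges (ratio test: L = 0 < 1)


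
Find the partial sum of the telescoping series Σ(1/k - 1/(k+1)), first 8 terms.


Telescoping: adjacent terms cancel.
= 1/1 - 1/9
= 1 - 1/9 = 8/9

Sum = 8/9


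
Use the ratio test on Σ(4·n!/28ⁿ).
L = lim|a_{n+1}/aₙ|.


aₙ = 4·n!/28^n
a_{n+1}/aₙ = (n+1)!/28^(n+1) × 28^n/n!  (constant 4 cancels)
= (n+1)/28
L = lim(n→∞) (n+1)/28 = ∞
L > 1 → series DIVERGES

Diverges (ratio test: L = ∞ > 1)


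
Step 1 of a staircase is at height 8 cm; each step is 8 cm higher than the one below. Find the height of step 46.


aₙ = a₁ + (n-1)d
= 8 + (46-1)×8
= 8 + 360
= 368

a_46 = 368


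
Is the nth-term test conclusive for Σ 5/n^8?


lim(n→∞) 5/n^8 = 0
lim aₙ = 0 → nth-term test is INCONCLUSIVE
(Need other tests; this is actually a convergent p-series with p=8 > 1)

Inconclusive (lim aₙ = 0; need another test)


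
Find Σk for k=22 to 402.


Σₖ₌22^402 k = Σₖ₌₁^402 k − Σₖ₌₁^21 k
= 402·403/2 − 21·22/2
= 81003 − 231 = 80772

Σk = 80772


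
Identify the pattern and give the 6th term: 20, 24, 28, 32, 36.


Pattern: arithmetic (d=4)
Terms: 20, 24, 28, 32, 36
Next term = 40

Next term = 40


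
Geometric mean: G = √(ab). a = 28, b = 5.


GM = √(28×5) = √140 = 11.8322

GM = 11.8322


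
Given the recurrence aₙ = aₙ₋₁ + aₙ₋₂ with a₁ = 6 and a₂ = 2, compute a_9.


Computing iteratively: 6, 2, 8, 10, 18, 28, 46, 74, 120
a_9 = 120

a_9 = 120


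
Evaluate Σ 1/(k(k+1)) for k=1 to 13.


1/(k(k+1)) = 1/k - 1/(k+1) (partial fractions)
Telescoping: Σ = 1 - 1/14 = 13/14

Sum = 13/14


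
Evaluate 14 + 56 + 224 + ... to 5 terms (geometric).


Sₙ = 14×(4^5 - 1)/(4 - 1)
= 14×(1024 - 1)/3
= 14×1023/3
= 4774

S_5 = 4774


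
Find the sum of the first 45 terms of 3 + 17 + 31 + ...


aₙ = 3 + (45-1)×14 = 619
Sₙ = n(a₁+aₙ)/2 = 45×(3+619)/2
= 45×622/2 = 13995

S_45 = 13995


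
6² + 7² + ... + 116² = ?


Σₖ₌6^116 k² = Σₖ₌₁^116 k² − Σₖ₌₁^5 k²
= 116·117·233/6 − 5·6·11/6
= 527046 − 55 = 526991

Σk² = 526991


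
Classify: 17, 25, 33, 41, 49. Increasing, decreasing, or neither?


Differences: 8, 8, 8, 8
All differences > 0 → strictly INCREASING

Monotonically increasing


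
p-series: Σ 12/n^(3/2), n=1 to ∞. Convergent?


p-series test: Σ c/n^p converges if p > 1, diverges if p ≤ 1 (constant c > 0 doesn't affect convergence).
p = 3/2
3/2 > 1 → CONVERGES

Converges (p = 3/2 > 1)


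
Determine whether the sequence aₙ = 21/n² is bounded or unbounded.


a₁ = 21, a₂ = 21/4, a₃ = 21/9, ...
0 < aₙ ≤ 21 for all n ≥ 1
The sequence IS bounded

Bounded (0 < aₙ ≤ 21)


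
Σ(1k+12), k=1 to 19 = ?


Σ(1k+12) = 1·Σk + 12·n
= 1·190 + 12·19
= 190 + 228 = 418

Σ = 418


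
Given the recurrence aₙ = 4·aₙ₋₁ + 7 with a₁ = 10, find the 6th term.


Computing step by step:
a_1 = 10
a_2 = 47
a_3 = 195
a_4 = 787
a_5 = 3155
a_6 = 12627


a_6 = 12627


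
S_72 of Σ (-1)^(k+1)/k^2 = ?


S = 1 - 1/4 + 1/9 - 1/16 + 1/25 - 1/36 + 1/49 - 1/64 ± ...
= 0.8224
(Full series converges to +π²/12 ≈ +0.8225)

S_72 = 0.8224


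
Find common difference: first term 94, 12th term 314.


d = (aₙ - a₁)/(n-1)
= (314 - 94)/(12-1)
= 220/11 = 20

d = 20


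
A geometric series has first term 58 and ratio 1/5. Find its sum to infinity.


S∞ = a₁/(1-r) = 58/(1 - 1/5)
= 58/(4/5)
= 145/2

S∞ = 145/2


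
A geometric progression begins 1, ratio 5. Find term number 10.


aₙ = a₁·r^(n-1)
= 1×5^9
= 1×1953125
= 1953125

a_10 = 1953125


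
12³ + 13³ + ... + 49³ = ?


Σₖ₌12^49 k³ = [49·50/2]² − [11·12/2]²
= 1500625 − 4356 = 1496269

Σk³ = 1496269


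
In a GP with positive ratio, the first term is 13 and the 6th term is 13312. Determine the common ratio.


r^(n-1) = aₙ/a₁
r^5 = 13312/13 = 1024
r = 1024^(1/5)
= 4

r = 4


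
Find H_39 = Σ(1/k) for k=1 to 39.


H_39 = 1/1 + 1/2 + 1/3 + ... + 1/39
= 2066035355155033/485721041551200
≈ 4.2535

H_39 = 2066035355155033/485721041551200 ≈ 4.2535


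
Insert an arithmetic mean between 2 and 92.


AM = (2 + 92)/2 = 94/2 = 47

AM = 47


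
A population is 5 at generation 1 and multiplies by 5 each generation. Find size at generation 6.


aₙ = a₁·r^(n-1)
= 5×5^5
= 5×3125
= 15625

a_6 = 15625


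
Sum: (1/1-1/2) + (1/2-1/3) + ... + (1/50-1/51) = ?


Telescoping: adjacent terms cancel.
= 1/1 - 1/51
= 1 - 1/51 = 50/51

Sum = 50/51


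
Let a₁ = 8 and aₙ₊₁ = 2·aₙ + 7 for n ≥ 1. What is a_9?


Computing step by step:
a_1 = 8
a_2 = 23
a_3 = 53
a_4 = 113
a_5 = 233
a_6 = 473
a_7 = 953
a_8 = 1913
a_9 = 3833


a_9 = 3833


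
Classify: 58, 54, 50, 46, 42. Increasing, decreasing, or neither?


Differences: -4, -4, -4, -4
All differences < 0 → strictly DECREASING

Monotonically decreasing


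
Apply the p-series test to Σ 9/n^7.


p-series test: Σ c/n^p converges if p > 1, diverges if p ≤ 1 (constant c > 0 doesn't affect convergence).
p = 7
7 > 1 → CONVERGES

Converges (p = 7 > 1)


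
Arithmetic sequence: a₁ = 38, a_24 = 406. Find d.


d = (aₙ - a₁)/(n-1)
= (406 - 38)/(24-1)
= 368/23 = 16

d = 16


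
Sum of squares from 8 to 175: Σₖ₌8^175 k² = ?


Σₖ₌8^175 k² = Σₖ₌₁^175 k² − Σₖ₌₁^7 k²
= 175·176·351/6 − 7·8·15/6
= 1801800 − 140 = 1801660

Σk² = 1801660


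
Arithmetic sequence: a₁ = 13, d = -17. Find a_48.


aₙ = a₁ + (n-1)d
= 13 + (48-1)×-17
= 13 - 799
= -786

a_48 = -786


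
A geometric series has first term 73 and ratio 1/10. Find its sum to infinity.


S∞ = a₁/(1-r) = 73/(1 - 1/10)
= 73/(9/10)
= 730/9

S∞ = 730/9


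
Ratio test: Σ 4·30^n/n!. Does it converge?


aₙ = 4·30^n/n!
a_{n+1}/aₙ = 30^(n+1)/(n+1)! × n!/30^n  (constant 4 cancels)
= 30/(n+1)
L = lim(n→∞) 30/(n+1) = 0
L < 1 → series CONVERGES

Converges (ratio test: L = 0 < 1)


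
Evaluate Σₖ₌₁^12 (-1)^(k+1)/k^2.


S = 1 - 1/4 + 1/9 - 1/16 + 1/25 - 1/36 + 1/49 - 1/64 ± ...
= 0.8193
(Full series converges to +π²/12 ≈ +0.8225)

S_12 = 0.8193


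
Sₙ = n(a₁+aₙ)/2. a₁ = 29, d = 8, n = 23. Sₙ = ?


aₙ = 29 + (23-1)×8 = 205
Sₙ = n(a₁+aₙ)/2 = 23×(29+205)/2
= 23×234/2 = 2691

S_23 = 2691


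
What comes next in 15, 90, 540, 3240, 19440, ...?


Pattern: geometric (r=6)
Terms: 15, 90, 540, 3240, 19440
Next term = 116640

Next term = 116640


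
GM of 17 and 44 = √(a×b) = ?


GM = √(17×44) = √748 = 27.3496

GM = 27.3496


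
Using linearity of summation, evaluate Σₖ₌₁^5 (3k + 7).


Σ(3k+7) = 3·Σk + 7·n
= 3·15 + 7·5
= 45 + 35 = 80

Σ = 80


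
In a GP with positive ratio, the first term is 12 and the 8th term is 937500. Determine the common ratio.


r^(n-1) = aₙ/a₁
r^7 = 937500/12 = 78125
r = 78125^(1/7)
= 5

r = 5


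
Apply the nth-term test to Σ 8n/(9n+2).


lim(n→∞) 8n/(9n+2) = 8/9 = 8/9  (divide numerator and denominator by n)
lim aₙ = 8/9 ≠ 0 → series DIVERGES

Diverges (lim aₙ = 8/9 ≠ 0)


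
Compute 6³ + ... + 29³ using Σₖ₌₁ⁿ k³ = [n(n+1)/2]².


Σₖ₌6^29 k³ = [29·30/2]² − [5·6/2]²
= 189225 − 225 = 189000

Σk³ = 189000


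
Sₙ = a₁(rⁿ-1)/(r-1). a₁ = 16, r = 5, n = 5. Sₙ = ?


Sₙ = 16×(5^5 - 1)/(5 - 1)
= 16×(3125 - 1)/4
= 16×3124/4
= 12496

S_5 = 12496


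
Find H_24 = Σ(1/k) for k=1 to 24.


H_24 = 1/1 + 1/2 + 1/3 + ... + 1/24
= 1347822955/356948592
≈ 3.776

H_24 = 1347822955/356948592 ≈ 3.776


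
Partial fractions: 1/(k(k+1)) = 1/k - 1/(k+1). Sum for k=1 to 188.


1/(k(k+1)) = 1/k - 1/(k+1) (partial fractions)
Telescoping: Σ = 1 - 1/189 = 188/189

Sum = 188/189


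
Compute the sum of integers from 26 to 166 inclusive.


Σₖ₌26^166 k = Σₖ₌₁^166 k − Σₖ₌₁^25 k
= 166·167/2 − 25·26/2
= 13861 − 325 = 13536

Σk = 13536


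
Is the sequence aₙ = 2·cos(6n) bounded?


For all n, -1 ≤ cos(6n) ≤ 1, so -2 ≤ 2·cos(6n) ≤ 2
Lower bound: -2, Upper bound: 2
The sequence IS bounded

Bounded (-2 ≤ aₙ ≤ 2)


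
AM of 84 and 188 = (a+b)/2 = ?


AM = (84 + 188)/2 = 272/2 = 136

AM = 136


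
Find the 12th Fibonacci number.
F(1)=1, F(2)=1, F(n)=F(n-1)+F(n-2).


Fibonacci sequence: 1, 1, 2, 3, 5, 8, 13, 21, 34, 55, 89, ...
F(12) = 144

F(12) = 144


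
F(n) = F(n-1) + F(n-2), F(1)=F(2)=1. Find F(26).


Fibonacci sequence: 1, 1, 2, 3, 5, 8, 13, 21, 34, 55, 89, ...
F(26) = 121393

F(26) = 121393


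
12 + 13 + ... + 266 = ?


Σₖ₌12^266 k = Σₖ₌₁^266 k − Σₖ₌₁^11 k
= 266·267/2 − 11·12/2
= 35511 − 66 = 35445

Σk = 35445


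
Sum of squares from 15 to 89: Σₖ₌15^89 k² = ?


Σₖ₌15^89 k² = Σₖ₌₁^89 k² − Σₖ₌₁^14 k²
= 89·90·179/6 − 14·15·29/6
= 238965 − 1015 = 237950

Σk² = 237950


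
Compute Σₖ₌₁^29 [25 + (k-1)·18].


aₙ = 25 + (29-1)×18 = 529
Sₙ = n(a₁+aₙ)/2 = 29×(25+529)/2
= 29×554/2 = 8033

S_29 = 8033


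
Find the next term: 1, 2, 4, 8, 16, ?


Pattern: powers of 2: 2ⁿ
Terms: 1, 2, 4, 8, 16
Next term = 32

Next term = 32


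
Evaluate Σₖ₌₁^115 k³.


n(n+1)/2 = 115×116/2 = 6670
Σk³ = 6670² = 44488900

Σk³ = 44488900


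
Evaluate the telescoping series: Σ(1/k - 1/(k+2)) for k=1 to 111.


Telescoping with gap 2: two head and two tail terms survive.
= (1 + 1/2) - (1/112 + 1/113)
= 3/2 - 1/112 - 1/113 = 18759/12656

Sum = 18759/12656


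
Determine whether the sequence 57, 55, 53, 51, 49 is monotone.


Differences: -2, -2, -2, -2
All differences < 0 → strictly DECREASING

Monotonically decreasing


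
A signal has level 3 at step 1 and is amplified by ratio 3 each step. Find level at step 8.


aₙ = a₁·r^(n-1)
= 3×3^7
= 3×2187
= 6561

a_8 = 6561


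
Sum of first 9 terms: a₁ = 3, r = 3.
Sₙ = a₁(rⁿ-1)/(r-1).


Sₙ = 3×(3^9 - 1)/(3 - 1)
= 3×(19683 - 1)/2
= 3×19682/2
= 29523

S_9 = 29523


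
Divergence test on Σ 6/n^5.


lim(n→∞) 6/n^5 = 0
lim aₙ = 0 → nth-term test is INCONCLUSIVE
(Need other tests; this is actually a convergent p-series with p=5 > 1)

Inconclusive (lim aₙ = 0; need another test)


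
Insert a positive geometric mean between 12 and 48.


GM = √(12×48) = √576 = 24

GM = 24


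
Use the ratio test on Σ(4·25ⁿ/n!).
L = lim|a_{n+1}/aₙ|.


aₙ = 4·25^n/n!
a_{n+1}/aₙ = 25^(n+1)/(n+1)! × n!/25^n  (constant 4 cancels)
= 25/(n+1)
L = lim(n→∞) 25/(n+1) = 0
L < 1 → series CONVERGES

Converges (ratio test: L = 0 < 1)


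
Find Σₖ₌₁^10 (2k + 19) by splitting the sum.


Σ(2k+19) = 2·Σk + 19·n
= 2·55 + 19·10
= 110 + 190 = 300

Σ = 300


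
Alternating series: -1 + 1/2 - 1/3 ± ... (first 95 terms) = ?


S = -1 + 1/2 - 1/3 + 1/4 - 1/5 + 1/6 - 1/7 + 1/8 ± ...
= -0.6984
(Full series converges to -ln(2) ≈ -0.6931)

S_95 = -0.6984


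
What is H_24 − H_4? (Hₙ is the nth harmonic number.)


Σₖ₌5^24 1/k = 1/5 + 1/6 + 1/7 + ... + 1/24
= 604180055/356948592
≈ 1.6926

Sum = 604180055/356948592 ≈ 1.6926


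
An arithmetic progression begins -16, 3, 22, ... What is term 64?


aₙ = a₁ + (n-1)d
= -16 + (64-1)×19
= -16 + 1197
= 1181

a_64 = 1181


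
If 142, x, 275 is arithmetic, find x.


AM = (142 + 275)/2 = 417/2 = 208.5

AM = 208.5


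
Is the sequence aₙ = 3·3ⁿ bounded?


aₙ = 3·3ⁿ → as n→∞, aₙ→∞ (since base 3 > 1)
No finite upper bound exists
The sequence is UNBOUNDED

Unbounded (aₙ → ∞ as n → ∞)


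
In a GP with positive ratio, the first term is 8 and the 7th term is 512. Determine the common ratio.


r^(n-1) = aₙ/a₁
r^6 = 512/8 = 64
r = 64^(1/6)
= ±2; taking r > 0 gives r = 2

r = 2


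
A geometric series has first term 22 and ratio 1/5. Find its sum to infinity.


S∞ = a₁/(1-r) = 22/(1 - 1/5)
= 22/(4/5)
= 55/2

S∞ = 55/2


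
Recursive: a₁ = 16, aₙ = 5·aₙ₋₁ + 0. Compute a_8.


Computing step by step:
a_1 = 16
a_2 = 80
a_3 = 400
a_4 = 2000
a_5 = 10000
a_6 = 50000
a_7 = 250000
a_8 = 1250000


a_8 = 1250000


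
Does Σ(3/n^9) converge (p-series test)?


p-series test: Σ c/n^p converges if p > 1, diverges if p ≤ 1 (constant c > 0 doesn't affect convergence).
p = 9
9 > 1 → CONVERGES

Converges (p = 9 > 1)


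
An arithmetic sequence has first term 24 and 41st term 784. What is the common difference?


d = (aₙ - a₁)/(n-1)
= (784 - 24)/(41-1)
= 760/40 = 19

d = 19


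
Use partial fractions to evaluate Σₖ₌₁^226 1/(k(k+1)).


1/(k(k+1)) = 1/k - 1/(k+1) (partial fractions)
Telescoping: Σ = 1 - 1/227 = 226/227

Sum = 226/227


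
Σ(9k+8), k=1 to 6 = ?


Σ(9k+8) = 9·Σk + 8·n
= 9·21 + 8·6
= 189 + 48 = 237

Σ = 237


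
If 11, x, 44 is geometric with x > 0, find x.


GM = √(11×44) = √484 = 22

GM = 22


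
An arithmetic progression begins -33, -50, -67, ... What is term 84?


aₙ = a₁ + (n-1)d
= -33 + (84-1)×-17
= -33 - 1411
= -1444

a_84 = -1444


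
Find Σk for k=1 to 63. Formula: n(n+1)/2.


n(n+1)/2 = 63×64/2 = 4032/2 = 2016

Σk = 2016


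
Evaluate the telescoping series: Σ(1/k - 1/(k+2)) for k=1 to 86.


Telescoping with gap 2: two head and two tail terms survive.
= (1 + 1/2) - (1/87 + 1/88)
= 3/2 - 1/87 - 1/88 = 11309/7656

Sum = 11309/7656


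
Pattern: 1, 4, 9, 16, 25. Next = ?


Pattern: perfect squares: n²
Terms: 1, 4, 9, 16, 25
Next term = 36

Next term = 36


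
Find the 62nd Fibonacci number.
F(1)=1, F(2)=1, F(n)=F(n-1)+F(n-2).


Fibonacci sequence: 1, 1, 2, 3, 5, 8, 13, 21, 34, 55, 89, ...
F(62) = 4052739537881

F(62) = 4052739537881


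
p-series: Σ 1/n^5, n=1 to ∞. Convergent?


p-series test: Σ c/n^p converges if p > 1, diverges if p ≤ 1 (constant c > 0 doesn't affect convergence).
p = 5
5 > 1 → CONVERGES

Converges (p = 5 > 1)


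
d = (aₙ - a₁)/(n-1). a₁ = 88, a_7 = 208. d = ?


d = (aₙ - a₁)/(n-1)
= (208 - 88)/(7-1)
= 120/6 = 20

d = 20


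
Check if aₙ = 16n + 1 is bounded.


aₙ = 16n + 1 → as n→∞, aₙ→∞
No finite upper bound exists
The sequence is UNBOUNDED

Unbounded (aₙ → ∞ as n → ∞)


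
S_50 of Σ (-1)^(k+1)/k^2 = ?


S = 1 - 1/4 + 1/9 - 1/16 + 1/25 - 1/36 + 1/49 - 1/64 ± ...
= 0.8223
(Full series converges to +π²/12 ≈ +0.8225)

S_50 = 0.8223


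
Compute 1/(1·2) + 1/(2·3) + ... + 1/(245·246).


1/(k(k+1)) = 1/k - 1/(k+1) (partial fractions)
Telescoping: Σ = 1 - 1/246 = 245/246

Sum = 245/246


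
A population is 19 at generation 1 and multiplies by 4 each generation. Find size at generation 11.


aₙ = a₁·r^(n-1)
= 19×4^10
= 19×1048576
= 19922944

a_11 = 19922944


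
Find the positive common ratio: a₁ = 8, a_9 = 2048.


r^(n-1) = aₙ/a₁
r^8 = 2048/8 = 256
r = 256^(1/8)
= ±2; taking r > 0 gives r = 2

r = 2


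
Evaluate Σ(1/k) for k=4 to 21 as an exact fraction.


Σₖ₌4^21 1/k = 1/4 + 1/5 + 1/6 + ... + 1/21
= 28121735/15519504
≈ 1.812

Sum = 28121735/15519504 ≈ 1.812


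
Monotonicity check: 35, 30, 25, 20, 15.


Differences: -5, -5, -5, -5
All differences < 0 → strictly DECREASING

Monotonically decreasing


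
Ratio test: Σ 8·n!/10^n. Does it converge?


aₙ = 8·n!/10^n
a_{n+1}/aₙ = (n+1)!/10^(n+1) × 10^n/n!  (constant 8 cancels)
= (n+1)/10
L = lim(n→∞) (n+1)/10 = ∞
L > 1 → series DIVERGES

Diverges (ratio test: L = ∞ > 1)


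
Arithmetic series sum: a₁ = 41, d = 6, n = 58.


aₙ = 41 + (58-1)×6 = 383
Sₙ = n(a₁+aₙ)/2 = 58×(41+383)/2
= 58×424/2 = 12296

S_58 = 12296


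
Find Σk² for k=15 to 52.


Σₖ₌15^52 k² = Σₖ₌₁^52 k² − Σₖ₌₁^14 k²
= 52·53·105/6 − 14·15·29/6
= 48230 − 1015 = 47215

Σk² = 47215


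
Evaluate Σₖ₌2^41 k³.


Σₖ₌2^41 k³ = [41·42/2]² − [1·2/2]²
= 741321 − 1 = 741320

Σk³ = 741320


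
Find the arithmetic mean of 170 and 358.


AM = (170 + 358)/2 = 528/2 = 264

AM = 264


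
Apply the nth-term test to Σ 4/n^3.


lim(n→∞) 4/n^3 = 0
lim aₙ = 0 → nth-term test is INCONCLUSIVE
(Need other tests; this is actually a convergent p-series with p=3 > 1)

Inconclusive (lim aₙ = 0; need another test)


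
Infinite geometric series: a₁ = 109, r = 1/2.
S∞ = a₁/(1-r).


S∞ = a₁/(1-r) = 109/(1 - 1/2)
= 109/(1/2)
= 218

S∞ = 218


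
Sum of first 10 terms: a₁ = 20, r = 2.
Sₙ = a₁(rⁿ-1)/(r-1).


Sₙ = 20×(2^10 - 1)/(2 - 1)
= 20×(1024 - 1)/1
= 20×1023/1
= 20460

S_10 = 20460


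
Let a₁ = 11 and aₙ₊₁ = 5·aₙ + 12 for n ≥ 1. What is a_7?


Computing step by step:
a_1 = 11
a_2 = 67
a_3 = 347
a_4 = 1747
a_5 = 8747
a_6 = 43747
a_7 = 218747


a_7 = 218747


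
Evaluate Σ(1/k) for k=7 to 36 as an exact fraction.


Σₖ₌7^36 1/k = 1/7 + 1/8 + 1/9 + ... + 1/36
= 22639315926589/13127595717600
≈ 1.7246

Sum = 22639315926589/13127595717600 ≈ 1.7246


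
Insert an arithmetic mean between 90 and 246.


AM = (90 + 246)/2 = 336/2 = 168

AM = 168


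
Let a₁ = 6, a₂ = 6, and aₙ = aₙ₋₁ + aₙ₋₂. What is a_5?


Computing iteratively: 6, 6, 12, 18, 30
a_5 = 30

a_5 = 30


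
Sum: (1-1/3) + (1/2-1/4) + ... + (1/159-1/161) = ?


Telescoping with gap 2: two head and two tail terms survive.
= (1 + 1/2) - (1/160 + 1/161)
= 3/2 - 1/160 - 1/161 = 38319/25760

Sum = 38319/25760


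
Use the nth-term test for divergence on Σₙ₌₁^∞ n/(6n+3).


lim(n→∞) n/(6n+3) = 1/6 = 1/6  (divide numerator and denominator by n)
lim aₙ = 1/6 ≠ 0 → series DIVERGES

Diverges (lim aₙ = 1/6 ≠ 0)


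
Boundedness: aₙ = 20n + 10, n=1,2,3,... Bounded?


aₙ = 20n + 10 → as n→∞, aₙ→∞
No finite upper bound exists
The sequence is UNBOUNDED

Unbounded (aₙ → ∞ as n → ∞)


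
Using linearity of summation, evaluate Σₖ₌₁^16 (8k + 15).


Σ(8k+15) = 8·Σk + 15·n
= 8·136 + 15·16
= 1088 + 240 = 1328

Σ = 1328


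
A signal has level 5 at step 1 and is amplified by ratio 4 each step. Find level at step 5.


aₙ = a₁·r^(n-1)
= 5×4^4
= 5×256
= 1280

a_5 = 1280


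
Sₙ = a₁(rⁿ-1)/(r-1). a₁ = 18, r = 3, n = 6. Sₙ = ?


Sₙ = 18×(3^6 - 1)/(3 - 1)
= 18×(729 - 1)/2
= 18×728/2
= 6552

S_6 = 6552


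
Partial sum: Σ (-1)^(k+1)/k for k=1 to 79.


S = 1 - 1/2 + 1/3 - 1/4 + 1/5 - 1/6 + 1/7 - 1/8 ± ...
= 0.6994
(Full series converges to +ln(2) ≈ +0.6931)

S_79 = 0.6994


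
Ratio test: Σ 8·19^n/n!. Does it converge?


aₙ = 8·19^n/n!
a_{n+1}/aₙ = 19^(n+1)/(n+1)! × n!/19^n  (constant 8 cancels)
= 19/(n+1)
L = lim(n→∞) 19/(n+1) = 0
L < 1 → series CONVERGES

Converges (ratio test: L = 0 < 1)


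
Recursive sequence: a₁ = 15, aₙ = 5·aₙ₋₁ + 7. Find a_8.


Computing step by step:
a_1 = 15
a_2 = 82
a_3 = 417
a_4 = 2092
a_5 = 10467
a_6 = 52342
a_7 = 261717
a_8 = 1308592


a_8 = 1308592


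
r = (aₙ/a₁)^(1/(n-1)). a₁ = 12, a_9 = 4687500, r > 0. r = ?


r^(n-1) = aₙ/a₁
r^8 = 4687500/12 = 390625
r = 390625^(1/8)
= ±5; taking r > 0 gives r = 5

r = 5


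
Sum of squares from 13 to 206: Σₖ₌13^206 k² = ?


Σₖ₌13^206 k² = Σₖ₌₁^206 k² − Σₖ₌₁^12 k²
= 206·207·413/6 − 12·13·25/6
= 2935191 − 650 = 2934541

Σk² = 2934541


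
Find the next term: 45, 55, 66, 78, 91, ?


Pattern: triangular numbers: n(n+1)/2
Terms: 45, 55, 66, 78, 91
Next term = 105

Next term = 105


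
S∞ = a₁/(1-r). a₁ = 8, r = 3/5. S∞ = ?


S∞ = a₁/(1-r) = 8/(1 - 3/5)
= 8/(2/5)
= 20

S∞ = 20


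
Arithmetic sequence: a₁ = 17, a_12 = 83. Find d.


d = (aₙ - a₁)/(n-1)
= (83 - 17)/(12-1)
= 66/11 = 6

d = 6


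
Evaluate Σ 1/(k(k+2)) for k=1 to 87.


1/(k(k+2)) = (1/2)·(1/k - 1/(k+2)) (partial fractions)
Telescoping: Σ = (1/2)·(1 + 1/2 - 1/88 - 1/89) = 11571/15664

Sum = 11571/15664


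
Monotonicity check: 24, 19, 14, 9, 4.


Differences: -5, -5, -5, -5
All differences < 0 → strictly DECREASING

Monotonically decreasing


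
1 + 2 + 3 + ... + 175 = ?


n(n+1)/2 = 175×176/2 = 30800/2 = 15400

Σk = 15400


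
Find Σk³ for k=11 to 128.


Σₖ₌11^128 k³ = [128·129/2]² − [10·11/2]²
= 68161536 − 3025 = 68158511

Σk³ = 68158511


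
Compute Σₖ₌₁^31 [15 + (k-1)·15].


aₙ = 15 + (31-1)×15 = 465
Sₙ = n(a₁+aₙ)/2 = 31×(15+465)/2
= 31×480/2 = 7440

S_31 = 7440


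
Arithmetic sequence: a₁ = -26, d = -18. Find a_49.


aₙ = a₁ + (n-1)d
= -26 + (49-1)×-18
= -26 - 864
= -890

a_49 = -890


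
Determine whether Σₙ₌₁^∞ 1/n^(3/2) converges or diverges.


p-series test: Σ c/n^p converges if p > 1, diverges if p ≤ 1 (constant c > 0 doesn't affect convergence).
p = 3/2
3/2 > 1 → CONVERGES

Converges (p = 3/2 > 1)


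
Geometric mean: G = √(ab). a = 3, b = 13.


GM = √(3×13) = √39 = 6.245

GM = 6.245


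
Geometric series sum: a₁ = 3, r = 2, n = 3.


Sₙ = 3×(2^3 - 1)/(2 - 1)
= 3×(8 - 1)/1
= 3×7/1
= 21

S_3 = 21


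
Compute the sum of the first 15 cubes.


n(n+1)/2 = 15×16/2 = 120
Σk³ = 120² = 14400

Σk³ = 14400


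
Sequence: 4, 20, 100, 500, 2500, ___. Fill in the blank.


Pattern: geometric (r=5)
Terms: 4, 20, 100, 500, 2500
Next term = 12500

Next term = 12500


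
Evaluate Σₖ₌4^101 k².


Σₖ₌4^101 k² = Σₖ₌₁^101 k² − Σₖ₌₁^3 k²
= 101·102·203/6 − 3·4·7/6
= 348551 − 14 = 348537

Σk² = 348537


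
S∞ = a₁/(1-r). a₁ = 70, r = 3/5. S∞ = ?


S∞ = a₁/(1-r) = 70/(1 - 3/5)
= 70/(2/5)
= 175

S∞ = 175


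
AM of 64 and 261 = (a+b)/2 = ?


AM = (64 + 261)/2 = 325/2 = 162.5

AM = 162.5


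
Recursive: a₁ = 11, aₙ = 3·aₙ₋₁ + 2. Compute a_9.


Computing step by step:
a_1 = 11
a_2 = 35
a_3 = 107
a_4 = 323
a_5 = 971
a_6 = 2915
a_7 = 8747
a_8 = 26243
a_9 = 78731


a_9 = 78731


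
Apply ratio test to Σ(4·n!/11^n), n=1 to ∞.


aₙ = 4·n!/11^n
a_{n+1}/aₙ = (n+1)!/11^(n+1) × 11^n/n!  (constant 4 cancels)
= (n+1)/11
L = lim(n→∞) (n+1)/11 = ∞
L > 1 → series DIVERGES

Diverges (ratio test: L = ∞ > 1)


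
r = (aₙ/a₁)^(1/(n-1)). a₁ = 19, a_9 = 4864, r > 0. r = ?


r^(n-1) = aₙ/a₁
r^8 = 4864/19 = 256
r = 256^(1/8)
= ±2; taking r > 0 gives r = 2

r = 2


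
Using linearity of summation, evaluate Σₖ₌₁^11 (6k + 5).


Σ(6k+5) = 6·Σk + 5·n
= 6·66 + 5·11
= 396 + 55 = 451

Σ = 451


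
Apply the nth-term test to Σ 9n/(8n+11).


lim(n→∞) 9n/(8n+11) = 9/8 = 9/8  (divide numerator and denominator by n)
lim aₙ = 9/8 ≠ 0 → series DIVERGES

Diverges (lim aₙ = 9/8 ≠ 0)


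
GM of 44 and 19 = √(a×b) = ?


GM = √(44×19) = √836 = 28.9137

GM = 28.9137


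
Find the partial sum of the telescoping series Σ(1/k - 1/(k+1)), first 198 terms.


Telescoping: adjacent terms cancel.
= 1/1 - 1/199
= 1 - 1/199 = 198/199

Sum = 198/199


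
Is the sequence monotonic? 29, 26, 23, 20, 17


Differences: -3, -3, -3, -3
All differences < 0 → strictly DECREASING

Monotonically decreasing


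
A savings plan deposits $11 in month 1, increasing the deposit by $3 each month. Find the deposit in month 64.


aₙ = a₁ + (n-1)d
= 11 + (64-1)×3
= 11 + 189
= 200

a_64 = 200


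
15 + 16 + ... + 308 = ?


Σₖ₌15^308 k = Σₖ₌₁^308 k − Σₖ₌₁^14 k
= 308·309/2 − 14·15/2
= 47586 − 105 = 47481

Σk = 47481


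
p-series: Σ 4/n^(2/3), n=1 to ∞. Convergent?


p-series test: Σ c/n^p converges if p > 1, diverges if p ≤ 1 (constant c > 0 doesn't affect convergence).
p = 2/3
2/3 ≤ 1 → DIVERGES

Diverges (p = 2/3 ≤ 1)


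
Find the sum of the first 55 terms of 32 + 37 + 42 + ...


aₙ = 32 + (55-1)×5 = 302
Sₙ = n(a₁+aₙ)/2 = 55×(32+302)/2
= 55×334/2 = 9185

S_55 = 9185


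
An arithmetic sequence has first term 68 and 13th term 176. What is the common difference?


d = (aₙ - a₁)/(n-1)
= (176 - 68)/(13-1)
= 108/12 = 9

d = 9


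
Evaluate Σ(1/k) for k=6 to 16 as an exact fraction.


Σₖ₌6^16 1/k = 1/6 + 1/7 + 1/8 + ... + 1/16
= 158183/144144
≈ 1.0974

Sum = 158183/144144 ≈ 1.0974


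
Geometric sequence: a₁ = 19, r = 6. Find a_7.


aₙ = a₁·r^(n-1)
= 19×6^6
= 19×46656
= 886464

a_7 = 886464


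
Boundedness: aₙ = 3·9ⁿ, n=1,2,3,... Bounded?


aₙ = 3·9ⁿ → as n→∞, aₙ→∞ (since base 9 > 1)
No finite upper bound exists
The sequence is UNBOUNDED

Unbounded (aₙ → ∞ as n → ∞)


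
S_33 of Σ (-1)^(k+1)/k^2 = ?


S = 1 - 1/4 + 1/9 - 1/16 + 1/25 - 1/36 + 1/49 - 1/64 ± ...
= 0.8229
(Full series converges to +π²/12 ≈ +0.8225)

S_33 = 0.8229


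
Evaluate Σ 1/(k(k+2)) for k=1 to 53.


1/(k(k+2)) = (1/2)·(1/k - 1/(k+2)) (partial fractions)
Telescoping: Σ = (1/2)·(1 + 1/2 - 1/54 - 1/55) = 2173/2970

Sum = 2173/2970


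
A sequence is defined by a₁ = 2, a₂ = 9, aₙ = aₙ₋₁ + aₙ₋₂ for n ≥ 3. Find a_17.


Computing iteratively: 2, 9, 11, 20, 31, 51, 82, 133, 215, 348, 563, 911, ...
a_17 = 10103

a_17 = 10103


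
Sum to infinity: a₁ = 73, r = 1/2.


S∞ = a₁/(1-r) = 73/(1 - 1/2)
= 73/(1/2)
= 146

S∞ = 146


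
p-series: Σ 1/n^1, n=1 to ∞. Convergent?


p-series test: Σ c/n^p converges if p > 1, diverges if p ≤ 1 (constant c > 0 doesn't affect convergence).
p = 1
1 ≤ 1 → DIVERGES

Diverges (p = 1 ≤ 1)


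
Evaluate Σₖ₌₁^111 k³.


n(n+1)/2 = 111×112/2 = 6216
Σk³ = 6216² = 38638656

Σk³ = 38638656


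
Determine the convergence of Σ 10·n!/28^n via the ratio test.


aₙ = 10·n!/28^n
a_{n+1}/aₙ = (n+1)!/28^(n+1) × 28^n/n!  (constant 10 cancels)
= (n+1)/28
L = lim(n→∞) (n+1)/28 = ∞
L > 1 → series DIVERGES

Diverges (ratio test: L = ∞ > 1)


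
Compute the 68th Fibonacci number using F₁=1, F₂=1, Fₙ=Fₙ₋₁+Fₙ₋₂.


Fibonacci sequence: 1, 1, 2, 3, 5, 8, 13, 21, 34, 55, 89, ...
F(68) = 72723460248141

F(68) = 72723460248141


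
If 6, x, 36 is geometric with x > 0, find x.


GM = √(6×36) = √216 = 14.6969

GM = 14.6969


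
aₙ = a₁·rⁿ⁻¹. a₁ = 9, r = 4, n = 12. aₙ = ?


aₙ = a₁·r^(n-1)
= 9×4^11
= 9×4194304
= 37748736

a_12 = 37748736


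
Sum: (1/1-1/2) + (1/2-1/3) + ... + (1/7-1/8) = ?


Telescoping: adjacent terms cancel.
= 1/1 - 1/8
= 1 - 1/8 = 7/8

Sum = 7/8


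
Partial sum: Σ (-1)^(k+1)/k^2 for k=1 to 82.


S = 1 - 1/4 + 1/9 - 1/16 + 1/25 - 1/36 + 1/49 - 1/64 ± ...
= 0.8224
(Full series converges to +π²/12 ≈ +0.8225)

S_82 = 0.8224


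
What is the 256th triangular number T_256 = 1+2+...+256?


n(n+1)/2 = 256×257/2 = 65792/2 = 32896

Σk = 32896


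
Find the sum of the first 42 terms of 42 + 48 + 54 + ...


aₙ = 42 + (42-1)×6 = 288
Sₙ = n(a₁+aₙ)/2 = 42×(42+288)/2
= 42×330/2 = 6930

S_42 = 6930


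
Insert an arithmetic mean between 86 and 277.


AM = (86 + 277)/2 = 363/2 = 181.5

AM = 181.5


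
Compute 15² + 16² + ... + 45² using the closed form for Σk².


Σₖ₌15^45 k² = Σₖ₌₁^45 k² − Σₖ₌₁^14 k²
= 45·46·91/6 − 14·15·29/6
= 31395 − 1015 = 30380

Σk² = 30380


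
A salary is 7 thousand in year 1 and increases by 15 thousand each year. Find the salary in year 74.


aₙ = a₁ + (n-1)d
= 7 + (74-1)×15
= 7 + 1095
= 1102

a_74 = 1102


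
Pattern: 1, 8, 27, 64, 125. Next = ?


Pattern: perfect cubes: n³
Terms: 1, 8, 27, 64, 125
Next term = 216

Next term = 216


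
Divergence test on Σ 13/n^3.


lim(n→∞) 13/n^3 = 0
lim aₙ = 0 → nth-term test is INCONCLUSIVE
(Need other tests; this is actually a convergent p-series with p=3 > 1)

Inconclusive (lim aₙ = 0; need another test)


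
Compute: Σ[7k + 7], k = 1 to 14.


Σ(7k+7) = 7·Σk + 7·n
= 7·105 + 7·14
= 735 + 98 = 833

Σ = 833


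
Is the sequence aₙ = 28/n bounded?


a₁ = 28, a₂ = 28/2, a₃ = 28/3, ...
0 < aₙ ≤ 28 for all n ≥ 1
Lower bound: 0, Upper bound: 28
The sequence IS bounded

Bounded (0 < aₙ ≤ 28)


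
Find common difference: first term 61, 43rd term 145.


d = (aₙ - a₁)/(n-1)
= (145 - 61)/(43-1)
= 84/42 = 2

d = 2


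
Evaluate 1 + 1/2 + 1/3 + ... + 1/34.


H_34 = 1/1 + 1/2 + 1/3 + ... + 1/34
= 54062195834749/13127595717600
≈ 4.1182

H_34 = 54062195834749/13127595717600 ≈ 4.1182


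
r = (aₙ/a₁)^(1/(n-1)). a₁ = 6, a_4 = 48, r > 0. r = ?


r^(n-1) = aₙ/a₁
r^3 = 48/6 = 8
r = 8^(1/3)
= 2

r = 2


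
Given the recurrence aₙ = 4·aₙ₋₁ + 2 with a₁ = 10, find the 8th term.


Computing step by step:
a_1 = 10
a_2 = 42
a_3 = 170
a_4 = 682
a_5 = 2730
a_6 = 10922
a_7 = 43690
a_8 = 174762


a_8 = 174762


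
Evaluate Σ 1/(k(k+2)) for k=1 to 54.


1/(k(k+2)) = (1/2)·(1/k - 1/(k+2)) (partial fractions)
Telescoping: Σ = (1/2)·(1 + 1/2 - 1/55 - 1/56) = 4509/6160

Sum = 4509/6160


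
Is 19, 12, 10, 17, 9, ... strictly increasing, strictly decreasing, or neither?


Differences: -7, -2, 7, -8
Difference at position 3 is +7 (> 0) but position 1 is -7 (< 0) — sequence both rises and falls
→ NOT monotonic

Not monotonic


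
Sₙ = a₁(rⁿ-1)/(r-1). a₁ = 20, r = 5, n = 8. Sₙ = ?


Sₙ = 20×(5^8 - 1)/(5 - 1)
= 20×(390625 - 1)/4
= 20×390624/4
= 1953120

S_8 = 1953120


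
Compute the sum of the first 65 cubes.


n(n+1)/2 = 65×66/2 = 2145
Σk³ = 2145² = 4601025

Σk³ = 4601025


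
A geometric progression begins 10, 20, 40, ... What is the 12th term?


aₙ = a₁·r^(n-1)
= 10×2^11
= 10×2048
= 20480

a_12 = 20480


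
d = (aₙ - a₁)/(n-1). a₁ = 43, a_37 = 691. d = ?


d = (aₙ - a₁)/(n-1)
= (691 - 43)/(37-1)
= 648/36 = 18

d = 18


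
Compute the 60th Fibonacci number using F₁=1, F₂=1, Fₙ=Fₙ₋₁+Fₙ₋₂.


Fibonacci sequence: 1, 1, 2, 3, 5, 8, 13, 21, 34, 55, 89, ...
F(60) = 1548008755920

F(60) = 1548008755920


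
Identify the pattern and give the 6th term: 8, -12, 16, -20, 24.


Pattern: alternating sign, magnitude arithmetic (d=4)
Terms: 8, -12, 16, -20, 24
Next term = -28

Next term = -28


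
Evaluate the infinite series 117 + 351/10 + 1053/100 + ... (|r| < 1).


S∞ = a₁/(1-r) = 117/(1 - 3/10)
= 117/(7/10)
= 1170/7

S∞ = 1170/7


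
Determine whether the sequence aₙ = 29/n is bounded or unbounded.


a₁ = 29, a₂ = 29/2, a₃ = 29/3, ...
0 < aₙ ≤ 29 for all n ≥ 1
Lower bound: 0, Upper bound: 29
The sequence IS bounded

Bounded (0 < aₙ ≤ 29)


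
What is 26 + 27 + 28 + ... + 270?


Σₖ₌26^270 k = Σₖ₌₁^270 k − Σₖ₌₁^25 k
= 270·271/2 − 25·26/2
= 36585 − 325 = 36260

Σk = 36260


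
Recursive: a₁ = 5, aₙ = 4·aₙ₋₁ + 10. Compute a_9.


Computing step by step:
a_1 = 5
a_2 = 30
a_3 = 130
a_4 = 530
a_5 = 2130
a_6 = 8530
a_7 = 34130
a_8 = 136530
a_9 = 546130


a_9 = 546130


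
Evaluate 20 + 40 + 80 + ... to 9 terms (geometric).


Sₙ = 20×(2^9 - 1)/(2 - 1)
= 20×(512 - 1)/1
= 20×511/1
= 10220

S_9 = 10220


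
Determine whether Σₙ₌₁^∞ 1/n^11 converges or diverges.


p-series test: Σ c/n^p converges if p > 1, diverges if p ≤ 1 (constant c > 0 doesn't affect convergence).
p = 11
11 > 1 → CONVERGES

Converges (p = 11 > 1)


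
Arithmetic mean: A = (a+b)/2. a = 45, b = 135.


AM = (45 + 135)/2 = 180/2 = 90

AM = 90


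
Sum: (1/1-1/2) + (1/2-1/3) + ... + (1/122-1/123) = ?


Telescoping: adjacent terms cancel.
= 1/1 - 1/123
= 1 - 1/123 = 122/123

Sum = 122/123


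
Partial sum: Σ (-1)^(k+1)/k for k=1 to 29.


S = 1 - 1/2 + 1/3 - 1/4 + 1/5 - 1/6 + 1/7 - 1/8 ± ...
= 0.7101
(Full series converges to +ln(2) ≈ +0.6931)

S_29 = 0.7101
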